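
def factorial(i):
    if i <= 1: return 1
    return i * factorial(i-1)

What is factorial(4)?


factorial(4)
= 4 * factorial(3)
= 4 * 3 * factorial(2)
= 4 * 3 * 2 * factorial(1)
= 4 * 3 * 2 * 1
= 24

24


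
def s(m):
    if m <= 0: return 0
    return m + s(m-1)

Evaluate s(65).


s(65)
= 65 + 64 + 63 + 62 + 61 + 60 + 59 + 58 + 57 + 56 + 55 + 54 + 53 + 52 + 51 + 50 + 49 + 48 + 47 + 46 + 45 + 44 + 43 + 42 + 41 + 40 + 39 + 38 + 37 + 36 + 35 + 34 + 33 + 32 + 31 + 30 + 29 + 28 + 27 + 26 + 25 + 24 + 23 + 22 + 21 + 20 + 19 + 18 + 17 + 16 + 15 + 14 + 13 + 12 + 11 + 10 + 9 + 8 + 7 + 6 + 5 + 4 + 3 + 2 + 1 + s(0)
= 65 + 64 + 63 + 62 + 61 + 60 + 59 + 58 + 57 + 56 + 55 + 54 + 53 + 52 + 51 + 50 + 49 + 48 + 47 + 46 + 45 + 44 + 43 + 42 + 41 + 40 + 39 + 38 + 37 + 36 + 35 + 34 + 33 + 32 + 31 + 30 + 29 + 28 + 27 + 26 + 25 + 24 + 23 + 22 + 21 + 20 + 19 + 18 + 17 + 16 + 15 + 14 + 13 + 12 + 11 + 10 + 9 + 8 + 7 + 6 + 5 + 4 + 3 + 2 + 1 + 0
= 2145

2145


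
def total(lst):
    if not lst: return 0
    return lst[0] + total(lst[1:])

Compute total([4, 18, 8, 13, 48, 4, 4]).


total([4, 18, 8, 13, 48, 4, 4]) = 4 + total([18, 8, 13, 48, 4, 4])
total([18, 8, 13, 48, 4, 4]) = 18 + total([8, 13, 48, 4, 4])
total([8, 13, 48, 4, 4]) = 8 + total([13, 48, 4, 4])
total([13, 48, 4, 4]) = 13 + total([48, 4, 4])
total([48, 4, 4]) = 48 + total([4, 4])
total([4, 4]) = 4 + total([4])
total([4]) = 4 + total([])
total([]) = 0  (base case)
Total: 4 + 18 + 8 + 13 + 48 + 4 + 4 + 0 = 99

99


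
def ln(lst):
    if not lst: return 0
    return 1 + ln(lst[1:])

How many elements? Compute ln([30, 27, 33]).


ln([30, 27, 33]) = 1 + ln([27, 33])
ln([27, 33]) = 1 + ln([33])
ln([33]) = 1 + ln([])
ln([]) = 0  (base case)
Unwinding: 1 + 1 + 1 + 0 = 3

3


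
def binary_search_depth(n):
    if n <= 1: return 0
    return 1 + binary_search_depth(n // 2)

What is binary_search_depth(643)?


643 / 2 = 321
321 / 2 = 160
160 / 2 = 80
80 / 2 = 40
40 / 2 = 20
20 / 2 = 10
10 / 2 = 5
5 / 2 = 2
2 / 2 = 1
Reached 1 after 9 halvings

9


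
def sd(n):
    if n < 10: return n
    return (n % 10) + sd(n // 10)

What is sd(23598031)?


sd(23598031) = 1 + sd(2359803)
sd(2359803) = 3 + sd(235980)
sd(235980) = 0 + sd(23598)
sd(23598) = 8 + sd(2359)
sd(2359) = 9 + sd(235)
sd(235) = 5 + sd(23)
sd(23) = 3 + sd(2)
sd(2) = 2  (base case)
Total: 1 + 3 + 0 + 8 + 9 + 5 + 3 + 2 = 31

31


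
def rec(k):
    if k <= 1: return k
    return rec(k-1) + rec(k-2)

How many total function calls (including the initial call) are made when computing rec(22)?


Let C(n) = total calls for rec(n)
C(0) = 1, C(1) = 1
C(2) = 1 + C(1) + C(0) = 1 + 1 + 1 = 3
C(3) = 1 + C(2) + C(1) = 1 + 3 + 1 = 5
C(4) = 1 + C(3) + C(2) = 1 + 5 + 3 = 9
C(5) = 1 + C(4) + C(3) = 1 + 9 + 5 = 15
C(6) = 1 + C(5) + C(4) = 1 + 15 + 9 = 25
C(7) = 1 + C(6) + C(5) = 1 + 25 + 15 = 41
C(8) = 1 + C(7) + C(6) = 1 + 41 + 25 = 67
C(9) = 1 + C(8) + C(7) = 1 + 67 + 41 = 109
C(10) = 1 + C(9) + C(8) = 1 + 109 + 67 = 177
C(11) = 1 + C(10) + C(9) = 1 + 177 + 109 = 287
C(12) = 1 + C(11) + C(10) = 1 + 287 + 177 = 465
C(13) = 1 + C(12) + C(11) = 1 + 465 + 287 = 753
C(14) = 1 + C(13) + C(12) = 1 + 753 + 465 = 1219
C(15) = 1 + C(14) + C(13) = 1 + 1219 + 753 = 1973
C(16) = 1 + C(15) + C(14) = 1 + 1973 + 1219 = 3193
C(17) = 1 + C(16) + C(15) = 1 + 3193 + 1973 = 5167
C(18) = 1 + C(17) + C(16) = 1 + 5167 + 3193 = 8361
C(19) = 1 + C(18) + C(17) = 1 + 8361 + 5167 = 13529
C(20) = 1 + C(19) + C(18) = 1 + 13529 + 8361 = 21891
C(21) = 1 + C(20) + C(19) = 1 + 21891 + 13529 = 35421
C(22) = 1 + C(21) + C(20) = 1 + 35421 + 21891 = 57313

57313


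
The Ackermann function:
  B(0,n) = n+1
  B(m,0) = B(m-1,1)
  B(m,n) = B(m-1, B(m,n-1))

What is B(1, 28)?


B(1, 28) = B(0, B(1, 27))
  B(1, 27) = B(0, B(1, 26))
    B(1, 26) = B(0, B(1, 25))
      B(1, 25) = B(0, B(1, 24))
        B(1, 24) = B(0, B(1, 23))
          B(1, 23) = B(0, B(1, 22))
          B(1, 22) = B(0, B(1, 21))
          B(1, 21) = B(0, B(1, 20))
          B(1, 20) = B(0, B(1, 19))
          B(1, 19) = B(0, B(1, 18))
          B(1, 18) = B(0, B(1, 17))
          B(1, 17) = B(0, B(1, 16))
          B(1, 16) = B(0, B(1, 15))
          B(1, 15) = B(0, B(1, 14))
          B(1, 14) = B(0, B(1, 13))
          B(1, 13) = B(0, B(1, 12))
          B(1, 12) = B(0, B(1, 11))
          B(1, 11) = B(0, B(1, 10))
          B(1, 10) = B(0, B(1, 9))
          B(1, 9) = B(0, B(1, 8))
          B(1, 8) = B(0, B(1, 7))
          B(1, 7) = B(0, B(1, 6))
          B(1, 6) = B(0, B(1, 5))
          B(1, 5) = B(0, B(1, 4))
          B(1, 4) = B(0, B(1, 3))
... (trace truncated)
Result: B(1, 28) = 30

30


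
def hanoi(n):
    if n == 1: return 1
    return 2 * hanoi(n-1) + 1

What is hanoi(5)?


hanoi(5) = 2 * hanoi(4) + 1
hanoi(4) = 2 * hanoi(3) + 1
hanoi(3) = 2 * hanoi(2) + 1
hanoi(2) = 2 * hanoi(1) + 1
hanoi(1) = 1  (base case)
hanoi(2) = 2 * 1 + 1 = 3
hanoi(3) = 2 * 3 + 1 = 7
hanoi(4) = 2 * 7 + 1 = 15
hanoi(5) = 2 * 15 + 1 = 31

31


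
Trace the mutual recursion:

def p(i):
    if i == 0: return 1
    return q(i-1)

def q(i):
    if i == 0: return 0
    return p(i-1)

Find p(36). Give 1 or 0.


p(36) = q(35)
q(35) = p(34)
p(34) = q(33)
q(33) = p(32)
p(32) = q(31)
q(31) = p(30)
p(30) = q(29)
q(29) = p(28)
p(28) = q(27)
q(27) = p(26)
p(26) = q(25)
q(25) = p(24)
p(24) = q(23)
q(23) = p(22)
p(22) = q(21)
q(21) = p(20)
p(20) = q(19)
q(19) = p(18)
p(18) = q(17)
q(17) = p(16)
p(16) = q(15)
q(15) = p(14)
p(14) = q(13)
q(13) = p(12)
p(12) = q(11)
q(11) = p(10)
p(10) = q(9)
q(9) = p(8)
p(8) = q(7)
q(7) = p(6)
p(6) = q(5)
q(5) = p(4)
p(4) = q(3)
q(3) = p(2)
p(2) = q(1)
q(1) = p(0)
p(0) = 1  (base case)
Result: 1

1


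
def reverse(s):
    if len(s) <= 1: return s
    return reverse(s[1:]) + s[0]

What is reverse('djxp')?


reverse('djxp') = reverse('jxp') + 'd'
reverse('jxp') = reverse('xp') + 'j'
reverse('xp') = reverse('p') + 'x'
reverse('p') = 'p'  (base case)
Concatenating: 'p' + 'x' + 'j' + 'd' = 'pxjd'

pxjd


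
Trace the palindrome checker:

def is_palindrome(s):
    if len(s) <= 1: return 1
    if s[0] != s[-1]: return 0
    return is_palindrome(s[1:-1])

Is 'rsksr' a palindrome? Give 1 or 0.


is_palindrome('rsksr'): s[0]='r' == s[-1]='r' -> check is_palindrome('sks')
is_palindrome('sks'): s[0]='s' == s[-1]='s' -> check is_palindrome('k')
is_palindrome('k'): len <= 1 -> return 1  (base case)
Result: 1 (palindrome)

1


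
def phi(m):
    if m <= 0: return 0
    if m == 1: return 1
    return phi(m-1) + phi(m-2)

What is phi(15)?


Computing phi(15) bottom-up:
phi(0) = 0
phi(1) = 1
phi(2) = phi(1) + phi(0) = 1 + 0 = 1
phi(3) = phi(2) + phi(1) = 1 + 1 = 2
phi(4) = phi(3) + phi(2) = 2 + 1 = 3
phi(5) = phi(4) + phi(3) = 3 + 2 = 5
phi(6) = phi(5) + phi(4) = 5 + 3 = 8
phi(7) = phi(6) + phi(5) = 8 + 5 = 13
phi(8) = phi(7) + phi(6) = 13 + 8 = 21
phi(9) = phi(8) + phi(7) = 21 + 13 = 34
phi(10) = phi(9) + phi(8) = 34 + 21 = 55
phi(11) = phi(10) + phi(9) = 55 + 34 = 89
phi(12) = phi(11) + phi(10) = 89 + 55 = 144
phi(13) = phi(12) + phi(11) = 144 + 89 = 233
phi(14) = phi(13) + phi(12) = 233 + 144 = 377
phi(15) = phi(14) + phi(13) = 377 + 233 = 610

610


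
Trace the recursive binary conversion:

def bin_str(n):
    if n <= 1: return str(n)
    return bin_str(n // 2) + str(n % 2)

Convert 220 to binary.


bin_str(220) = bin_str(110) + '0'
bin_str(110) = bin_str(55) + '0'
bin_str(55) = bin_str(27) + '1'
bin_str(27) = bin_str(13) + '1'
bin_str(13) = bin_str(6) + '1'
bin_str(6) = bin_str(3) + '0'
bin_str(3) = bin_str(1) + '1'
bin_str(1) = '1'  (base case)
Concatenating: '1' + '1' + '0' + '1' + '1' + '1' + '0' + '0' = '11011100'

11011100


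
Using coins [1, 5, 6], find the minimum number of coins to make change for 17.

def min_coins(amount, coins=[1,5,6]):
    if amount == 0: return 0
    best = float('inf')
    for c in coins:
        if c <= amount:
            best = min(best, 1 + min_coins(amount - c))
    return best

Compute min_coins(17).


Building up with DP:
min_coins(0) = 0
min_coins(1) = min(1+min_coins(0)=1+0=1) = 1
min_coins(2) = min(1+min_coins(1)=1+1=2) = 2
min_coins(3) = min(1+min_coins(2)=1+2=3) = 3
min_coins(4) = min(1+min_coins(3)=1+3=4) = 4
min_coins(5) = min(1+min_coins(4)=1+4=5, 1+min_coins(0)=1+0=1) = 1
min_coins(6) = min(1+min_coins(5)=1+1=2, 1+min_coins(1)=1+1=2, 1+min_coins(0)=1+0=1) = 1
min_coins(7) = min(1+min_coins(6)=1+1=2, 1+min_coins(2)=1+2=3, 1+min_coins(1)=1+1=2) = 2
min_coins(8) = min(1+min_coins(7)=1+2=3, 1+min_coins(3)=1+3=4, 1+min_coins(2)=1+2=3) = 3
min_coins(9) = min(1+min_coins(8)=1+3=4, 1+min_coins(4)=1+4=5, 1+min_coins(3)=1+3=4) = 4
min_coins(10) = min(1+min_coins(9)=1+4=5, 1+min_coins(5)=1+1=2, 1+min_coins(4)=1+4=5) = 2
min_coins(11) = min(1+min_coins(10)=1+2=3, 1+min_coins(6)=1+1=2, 1+min_coins(5)=1+1=2) = 2
min_coins(12) = min(1+min_coins(11)=1+2=3, 1+min_coins(7)=1+2=3, 1+min_coins(6)=1+1=2) = 2
min_coins(13) = min(1+min_coins(12)=1+2=3, 1+min_coins(8)=1+3=4, 1+min_coins(7)=1+2=3) = 3
min_coins(14) = min(1+min_coins(13)=1+3=4, 1+min_coins(9)=1+4=5, 1+min_coins(8)=1+3=4) = 4
min_coins(15) = min(1+min_coins(14)=1+4=5, 1+min_coins(10)=1+2=3, 1+min_coins(9)=1+4=5) = 3
min_coins(16) = min(1+min_coins(15)=1+3=4, 1+min_coins(11)=1+2=3, 1+min_coins(10)=1+2=3) = 3
min_coins(17) = min(1+min_coins(16)=1+3=4, 1+min_coins(12)=1+2=3, 1+min_coins(11)=1+2=3) = 3

3


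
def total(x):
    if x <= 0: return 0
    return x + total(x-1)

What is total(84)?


total(84)
= 84 + 83 + 82 + 81 + 80 + 79 + 78 + 77 + 76 + 75 + 74 + 73 + 72 + 71 + 70 + 69 + 68 + 67 + 66 + 65 + 64 + 63 + 62 + 61 + 60 + 59 + 58 + 57 + 56 + 55 + 54 + 53 + 52 + 51 + 50 + 49 + 48 + 47 + 46 + 45 + 44 + 43 + 42 + 41 + 40 + 39 + 38 + 37 + 36 + 35 + 34 + 33 + 32 + 31 + 30 + 29 + 28 + 27 + 26 + 25 + 24 + 23 + 22 + 21 + 20 + 19 + 18 + 17 + 16 + 15 + 14 + 13 + 12 + 11 + 10 + 9 + 8 + 7 + 6 + 5 + 4 + 3 + 2 + 1 + total(0)
= 84 + 83 + 82 + 81 + 80 + 79 + 78 + 77 + 76 + 75 + 74 + 73 + 72 + 71 + 70 + 69 + 68 + 67 + 66 + 65 + 64 + 63 + 62 + 61 + 60 + 59 + 58 + 57 + 56 + 55 + 54 + 53 + 52 + 51 + 50 + 49 + 48 + 47 + 46 + 45 + 44 + 43 + 42 + 41 + 40 + 39 + 38 + 37 + 36 + 35 + 34 + 33 + 32 + 31 + 30 + 29 + 28 + 27 + 26 + 25 + 24 + 23 + 22 + 21 + 20 + 19 + 18 + 17 + 16 + 15 + 14 + 13 + 12 + 11 + 10 + 9 + 8 + 7 + 6 + 5 + 4 + 3 + 2 + 1 + 0
= 3570

3570


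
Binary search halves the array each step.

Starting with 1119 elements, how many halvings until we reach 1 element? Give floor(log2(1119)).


1119 / 2 = 559
559 / 2 = 279
279 / 2 = 139
139 / 2 = 69
69 / 2 = 34
34 / 2 = 17
17 / 2 = 8
8 / 2 = 4
4 / 2 = 2
2 / 2 = 1
Reached 1 after 10 halvings

10


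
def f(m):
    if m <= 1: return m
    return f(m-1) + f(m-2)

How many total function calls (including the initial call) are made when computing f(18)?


Let C(n) = total calls for f(n)
C(0) = 1, C(1) = 1
C(2) = 1 + C(1) + C(0) = 1 + 1 + 1 = 3
C(3) = 1 + C(2) + C(1) = 1 + 3 + 1 = 5
C(4) = 1 + C(3) + C(2) = 1 + 5 + 3 = 9
C(5) = 1 + C(4) + C(3) = 1 + 9 + 5 = 15
C(6) = 1 + C(5) + C(4) = 1 + 15 + 9 = 25
C(7) = 1 + C(6) + C(5) = 1 + 25 + 15 = 41
C(8) = 1 + C(7) + C(6) = 1 + 41 + 25 = 67
C(9) = 1 + C(8) + C(7) = 1 + 67 + 41 = 109
C(10) = 1 + C(9) + C(8) = 1 + 109 + 67 = 177
C(11) = 1 + C(10) + C(9) = 1 + 177 + 109 = 287
C(12) = 1 + C(11) + C(10) = 1 + 287 + 177 = 465
C(13) = 1 + C(12) + C(11) = 1 + 465 + 287 = 753
C(14) = 1 + C(13) + C(12) = 1 + 753 + 465 = 1219
C(15) = 1 + C(14) + C(13) = 1 + 1219 + 753 = 1973
C(16) = 1 + C(15) + C(14) = 1 + 1973 + 1219 = 3193
C(17) = 1 + C(16) + C(15) = 1 + 3193 + 1973 = 5167
C(18) = 1 + C(17) + C(16) = 1 + 5167 + 3193 = 8361

8361


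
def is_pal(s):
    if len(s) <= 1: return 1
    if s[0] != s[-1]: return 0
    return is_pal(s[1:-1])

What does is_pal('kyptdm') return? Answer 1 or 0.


is_pal('kyptdm'): s[0]='k' != s[-1]='m' -> return 0
Result: 0 (not a palindrome)

0


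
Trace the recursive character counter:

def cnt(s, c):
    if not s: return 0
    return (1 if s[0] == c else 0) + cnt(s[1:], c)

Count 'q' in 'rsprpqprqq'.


s[0]='r' != 'q' -> 0
s[0]='s' != 'q' -> 0
s[0]='p' != 'q' -> 0
s[0]='r' != 'q' -> 0
s[0]='p' != 'q' -> 0
s[0]='q' == 'q' -> 1
s[0]='p' != 'q' -> 0
s[0]='r' != 'q' -> 0
s[0]='q' == 'q' -> 1
s[0]='q' == 'q' -> 1
Sum: 0 + 0 + 0 + 0 + 0 + 1 + 0 + 0 + 1 + 1 = 3

3


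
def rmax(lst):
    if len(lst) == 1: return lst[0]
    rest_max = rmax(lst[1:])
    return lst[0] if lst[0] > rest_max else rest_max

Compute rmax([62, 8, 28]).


rmax([62, 8, 28]): compare 62 with rmax([8, 28])
rmax([8, 28]): compare 8 with rmax([28])
rmax([28]) = 28  (base case)
Compare 8 with 28 -> 28
Compare 62 with 28 -> 62

62


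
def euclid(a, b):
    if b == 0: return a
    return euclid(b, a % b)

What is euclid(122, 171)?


euclid(122, 171) = euclid(171, 122)
euclid(171, 122) = euclid(122, 49)
euclid(122, 49) = euclid(49, 24)
euclid(49, 24) = euclid(24, 1)
euclid(24, 1) = euclid(1, 0)
euclid(1, 0) = 1  (base case)

1


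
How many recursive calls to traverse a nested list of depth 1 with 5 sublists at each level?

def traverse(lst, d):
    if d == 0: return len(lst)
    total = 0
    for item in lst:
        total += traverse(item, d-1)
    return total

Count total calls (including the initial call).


At depth 0 (root): 1 call
At depth 1: each of 1 parents calls traverse on 5 children = 5 calls
Total: 1 + 5 = 6

6


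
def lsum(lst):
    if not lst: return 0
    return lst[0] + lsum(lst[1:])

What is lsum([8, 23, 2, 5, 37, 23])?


lsum([8, 23, 2, 5, 37, 23]) = 8 + lsum([23, 2, 5, 37, 23])
lsum([23, 2, 5, 37, 23]) = 23 + lsum([2, 5, 37, 23])
lsum([2, 5, 37, 23]) = 2 + lsum([5, 37, 23])
lsum([5, 37, 23]) = 5 + lsum([37, 23])
lsum([37, 23]) = 37 + lsum([23])
lsum([23]) = 23 + lsum([])
lsum([]) = 0  (base case)
Total: 8 + 23 + 2 + 5 + 37 + 23 + 0 = 98

98


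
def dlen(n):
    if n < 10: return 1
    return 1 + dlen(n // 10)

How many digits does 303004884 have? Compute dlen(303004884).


dlen(303004884) = 1 + dlen(30300488)
dlen(30300488) = 1 + dlen(3030048)
dlen(3030048) = 1 + dlen(303004)
dlen(303004) = 1 + dlen(30300)
dlen(30300) = 1 + dlen(3030)
dlen(3030) = 1 + dlen(303)
dlen(303) = 1 + dlen(30)
dlen(30) = 1 + dlen(3)
dlen(3) = 1  (base case: 3 < 10)
Unwinding: 1 + 1 + 1 + 1 + 1 + 1 + 1 + 1 + 1 = 9

9


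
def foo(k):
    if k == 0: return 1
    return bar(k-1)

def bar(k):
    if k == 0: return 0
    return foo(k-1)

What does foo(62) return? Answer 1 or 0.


foo(62) = bar(61)
bar(61) = foo(60)
foo(60) = bar(59)
bar(59) = foo(58)
foo(58) = bar(57)
bar(57) = foo(56)
foo(56) = bar(55)
bar(55) = foo(54)
foo(54) = bar(53)
bar(53) = foo(52)
foo(52) = bar(51)
bar(51) = foo(50)
foo(50) = bar(49)
bar(49) = foo(48)
foo(48) = bar(47)
bar(47) = foo(46)
foo(46) = bar(45)
bar(45) = foo(44)
foo(44) = bar(43)
bar(43) = foo(42)
foo(42) = bar(41)
bar(41) = foo(40)
foo(40) = bar(39)
bar(39) = foo(38)
foo(38) = bar(37)
bar(37) = foo(36)
foo(36) = bar(35)
bar(35) = foo(34)
foo(34) = bar(33)
bar(33) = foo(32)
foo(32) = bar(31)
bar(31) = foo(30)
foo(30) = bar(29)
bar(29) = foo(28)
foo(28) = bar(27)
bar(27) = foo(26)
foo(26) = bar(25)
bar(25) = foo(24)
foo(24) = bar(23)
bar(23) = foo(22)
foo(22) = bar(21)
bar(21) = foo(20)
foo(20) = bar(19)
bar(19) = foo(18)
foo(18) = bar(17)
bar(17) = foo(16)
foo(16) = bar(15)
bar(15) = foo(14)
foo(14) = bar(13)
bar(13) = foo(12)
foo(12) = bar(11)
bar(11) = foo(10)
foo(10) = bar(9)
bar(9) = foo(8)
foo(8) = bar(7)
bar(7) = foo(6)
foo(6) = bar(5)
bar(5) = foo(4)
foo(4) = bar(3)
bar(3) = foo(2)
foo(2) = bar(1)
bar(1) = foo(0)
foo(0) = 1  (base case)
Result: 1

1


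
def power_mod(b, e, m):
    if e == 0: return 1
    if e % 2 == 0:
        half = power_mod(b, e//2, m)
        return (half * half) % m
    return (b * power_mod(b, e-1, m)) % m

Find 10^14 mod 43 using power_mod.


power_mod(10, 14, 43): e is even, compute power_mod(10, 7, 43)
  power_mod(10, 7, 43): e is odd, compute power_mod(10, 6, 43)
    power_mod(10, 6, 43): e is even, compute power_mod(10, 3, 43)
      power_mod(10, 3, 43): e is odd, compute power_mod(10, 2, 43)
        power_mod(10, 2, 43): e is even, compute power_mod(10, 1, 43)
          power_mod(10, 1, 43): e is odd, compute power_mod(10, 0, 43)
          power_mod(10, 0, 43) = 1
          (10 * 1) % 43 = 10
        half=10, (10*10) % 43 = 14
      (10 * 14) % 43 = 11
    half=11, (11*11) % 43 = 35
  (10 * 35) % 43 = 6
half=6, (6*6) % 43 = 36

36


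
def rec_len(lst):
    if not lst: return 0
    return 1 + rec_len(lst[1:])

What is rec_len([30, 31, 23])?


rec_len([30, 31, 23]) = 1 + rec_len([31, 23])
rec_len([31, 23]) = 1 + rec_len([23])
rec_len([23]) = 1 + rec_len([])
rec_len([]) = 0  (base case)
Unwinding: 1 + 1 + 1 + 0 = 3

3


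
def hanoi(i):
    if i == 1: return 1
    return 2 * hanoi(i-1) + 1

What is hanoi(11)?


hanoi(11) = 2 * hanoi(10) + 1
hanoi(10) = 2 * hanoi(9) + 1
hanoi(9) = 2 * hanoi(8) + 1
hanoi(8) = 2 * hanoi(7) + 1
hanoi(7) = 2 * hanoi(6) + 1
hanoi(6) = 2 * hanoi(5) + 1
hanoi(5) = 2 * hanoi(4) + 1
hanoi(4) = 2 * hanoi(3) + 1
hanoi(3) = 2 * hanoi(2) + 1
hanoi(2) = 2 * hanoi(1) + 1
hanoi(1) = 1  (base case)
hanoi(2) = 2 * 1 + 1 = 3
hanoi(3) = 2 * 3 + 1 = 7
hanoi(4) = 2 * 7 + 1 = 15
hanoi(5) = 2 * 15 + 1 = 31
hanoi(6) = 2 * 31 + 1 = 63
hanoi(7) = 2 * 63 + 1 = 127
hanoi(8) = 2 * 127 + 1 = 255
hanoi(9) = 2 * 255 + 1 = 511
hanoi(10) = 2 * 511 + 1 = 1023
hanoi(11) = 2 * 1023 + 1 = 2047

2047


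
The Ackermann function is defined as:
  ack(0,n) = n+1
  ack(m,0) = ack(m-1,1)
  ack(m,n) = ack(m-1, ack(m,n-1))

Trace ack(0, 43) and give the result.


ack(0, 43) = 44
Result: ack(0, 43) = 44

44


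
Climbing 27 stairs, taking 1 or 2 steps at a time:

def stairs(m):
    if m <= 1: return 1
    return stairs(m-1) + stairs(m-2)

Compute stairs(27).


Building up from base cases:
stairs(0) = 1
stairs(1) = 1
stairs(2) = stairs(1) + stairs(0) = 1 + 1 = 2
stairs(3) = stairs(2) + stairs(1) = 2 + 1 = 3
stairs(4) = stairs(3) + stairs(2) = 3 + 2 = 5
stairs(5) = stairs(4) + stairs(3) = 5 + 3 = 8
stairs(6) = stairs(5) + stairs(4) = 8 + 5 = 13
stairs(7) = stairs(6) + stairs(5) = 13 + 8 = 21
stairs(8) = stairs(7) + stairs(6) = 21 + 13 = 34
stairs(9) = stairs(8) + stairs(7) = 34 + 21 = 55
stairs(10) = stairs(9) + stairs(8) = 55 + 34 = 89
stairs(11) = stairs(10) + stairs(9) = 89 + 55 = 144
stairs(12) = stairs(11) + stairs(10) = 144 + 89 = 233
stairs(13) = stairs(12) + stairs(11) = 233 + 144 = 377
stairs(14) = stairs(13) + stairs(12) = 377 + 233 = 610
stairs(15) = stairs(14) + stairs(13) = 610 + 377 = 987
stairs(16) = stairs(15) + stairs(14) = 987 + 610 = 1597
stairs(17) = stairs(16) + stairs(15) = 1597 + 987 = 2584
stairs(18) = stairs(17) + stairs(16) = 2584 + 1597 = 4181
stairs(19) = stairs(18) + stairs(17) = 4181 + 2584 = 6765
stairs(20) = stairs(19) + stairs(18) = 6765 + 4181 = 10946
stairs(21) = stairs(20) + stairs(19) = 10946 + 6765 = 17711
stairs(22) = stairs(21) + stairs(20) = 17711 + 10946 = 28657
stairs(23) = stairs(22) + stairs(21) = 28657 + 17711 = 46368
stairs(24) = stairs(23) + stairs(22) = 46368 + 28657 = 75025
stairs(25) = stairs(24) + stairs(23) = 75025 + 46368 = 121393
stairs(26) = stairs(25) + stairs(24) = 121393 + 75025 = 196418
stairs(27) = stairs(26) + stairs(25) = 196418 + 121393 = 317811

317811


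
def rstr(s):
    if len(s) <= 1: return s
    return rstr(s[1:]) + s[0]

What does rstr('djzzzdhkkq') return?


rstr('djzzzdhkkq') = rstr('jzzzdhkkq') + 'd'
rstr('jzzzdhkkq') = rstr('zzzdhkkq') + 'j'
rstr('zzzdhkkq') = rstr('zzdhkkq') + 'z'
rstr('zzdhkkq') = rstr('zdhkkq') + 'z'
rstr('zdhkkq') = rstr('dhkkq') + 'z'
rstr('dhkkq') = rstr('hkkq') + 'd'
rstr('hkkq') = rstr('kkq') + 'h'
rstr('kkq') = rstr('kq') + 'k'
rstr('kq') = rstr('q') + 'k'
rstr('q') = 'q'  (base case)
Concatenating: 'q' + 'k' + 'k' + 'h' + 'd' + 'z' + 'z' + 'z' + 'j' + 'd' = 'qkkhdzzzjd'

qkkhdzzzjd


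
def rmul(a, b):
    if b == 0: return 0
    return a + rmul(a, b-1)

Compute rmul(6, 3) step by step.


rmul(6, 3) = 6 + rmul(6, 2)
rmul(6, 2) = 6 + rmul(6, 1)
rmul(6, 1) = 6 + rmul(6, 0)
rmul(6, 0) = 0  (base case)
Total: 6 + 6 + 6 + 0 = 18

18


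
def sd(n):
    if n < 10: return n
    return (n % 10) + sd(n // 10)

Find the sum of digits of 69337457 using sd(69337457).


sd(69337457) = 7 + sd(6933745)
sd(6933745) = 5 + sd(693374)
sd(693374) = 4 + sd(69337)
sd(69337) = 7 + sd(6933)
sd(6933) = 3 + sd(693)
sd(693) = 3 + sd(69)
sd(69) = 9 + sd(6)
sd(6) = 6  (base case)
Total: 7 + 5 + 4 + 7 + 3 + 3 + 9 + 6 = 44

44


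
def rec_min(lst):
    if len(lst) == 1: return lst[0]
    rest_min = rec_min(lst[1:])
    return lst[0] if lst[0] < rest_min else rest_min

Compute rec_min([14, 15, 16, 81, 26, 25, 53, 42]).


rec_min([14, 15, 16, 81, 26, 25, 53, 42]): compare 14 with rec_min([15, 16, 81, 26, 25, 53, 42])
rec_min([15, 16, 81, 26, 25, 53, 42]): compare 15 with rec_min([16, 81, 26, 25, 53, 42])
rec_min([16, 81, 26, 25, 53, 42]): compare 16 with rec_min([81, 26, 25, 53, 42])
rec_min([81, 26, 25, 53, 42]): compare 81 with rec_min([26, 25, 53, 42])
rec_min([26, 25, 53, 42]): compare 26 with rec_min([25, 53, 42])
rec_min([25, 53, 42]): compare 25 with rec_min([53, 42])
rec_min([53, 42]): compare 53 with rec_min([42])
rec_min([42]) = 42  (base case)
Compare 53 with 42 -> 42
Compare 25 with 42 -> 25
Compare 26 with 25 -> 25
Compare 81 with 25 -> 25
Compare 16 with 25 -> 16
Compare 15 with 16 -> 15
Compare 14 with 15 -> 14

14


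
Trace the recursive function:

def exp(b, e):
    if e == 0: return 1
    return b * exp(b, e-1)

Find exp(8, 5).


exp(8, 5)
= 8 * exp(8, 4)
= 8 * 8 * exp(8, 3)
= 8 * 8 * 8 * exp(8, 2)
= 8 * 8 * 8 * 8 * exp(8, 1)
= 8 * 8 * 8 * 8 * 8 * exp(8, 0)
= 8 * 8 * 8 * 8 * 8 * 1
= 32768

32768


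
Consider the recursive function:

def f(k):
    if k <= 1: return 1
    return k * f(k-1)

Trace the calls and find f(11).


f(11)
= 11 * f(10)
= 11 * 10 * f(9)
= 11 * 10 * 9 * f(8)
= 11 * 10 * 9 * 8 * f(7)
= 11 * 10 * 9 * 8 * 7 * f(6)
= 11 * 10 * 9 * 8 * 7 * 6 * f(5)
= 11 * 10 * 9 * 8 * 7 * 6 * 5 * f(4)
= 11 * 10 * 9 * 8 * 7 * 6 * 5 * 4 * f(3)
= 11 * 10 * 9 * 8 * 7 * 6 * 5 * 4 * 3 * f(2)
= 11 * 10 * 9 * 8 * 7 * 6 * 5 * 4 * 3 * 2 * f(1)
= 11 * 10 * 9 * 8 * 7 * 6 * 5 * 4 * 3 * 2 * 1
= 39916800

39916800


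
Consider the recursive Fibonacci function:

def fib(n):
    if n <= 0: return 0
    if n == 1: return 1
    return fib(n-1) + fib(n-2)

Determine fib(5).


Computing fib(5) bottom-up:
fib(0) = 0
fib(1) = 1
fib(2) = fib(1) + fib(0) = 1 + 0 = 1
fib(3) = fib(2) + fib(1) = 1 + 1 = 2
fib(4) = fib(3) + fib(2) = 2 + 1 = 3
fib(5) = fib(4) + fib(3) = 3 + 2 = 5

5


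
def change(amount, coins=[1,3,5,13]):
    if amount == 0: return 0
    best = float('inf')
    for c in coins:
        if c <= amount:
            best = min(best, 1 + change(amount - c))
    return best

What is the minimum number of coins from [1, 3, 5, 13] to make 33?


Building up with DP:
change(0) = 0
change(1) = min(1+change(0)=1+0=1) = 1
change(2) = min(1+change(1)=1+1=2) = 2
change(3) = min(1+change(2)=1+2=3, 1+change(0)=1+0=1) = 1
change(4) = min(1+change(3)=1+1=2, 1+change(1)=1+1=2) = 2
change(5) = min(1+change(4)=1+2=3, 1+change(2)=1+2=3, 1+change(0)=1+0=1) = 1
change(6) = min(1+change(5)=1+1=2, 1+change(3)=1+1=2, 1+change(1)=1+1=2) = 2
change(7) = min(1+change(6)=1+2=3, 1+change(4)=1+2=3, 1+change(2)=1+2=3) = 3
change(8) = min(1+change(7)=1+3=4, 1+change(5)=1+1=2, 1+change(3)=1+1=2) = 2
change(9) = min(1+change(8)=1+2=3, 1+change(6)=1+2=3, 1+change(4)=1+2=3) = 3
change(10) = min(1+change(9)=1+3=4, 1+change(7)=1+3=4, 1+change(5)=1+1=2) = 2
change(11) = min(1+change(10)=1+2=3, 1+change(8)=1+2=3, 1+change(6)=1+2=3) = 3
change(12) = min(1+change(11)=1+3=4, 1+change(9)=1+3=4, 1+change(7)=1+3=4) = 4
change(13) = min(1+change(12)=1+4=5, 1+change(10)=1+2=3, 1+change(8)=1+2=3, 1+change(0)=1+0=1) = 1
change(14) = min(1+change(13)=1+1=2, 1+change(11)=1+3=4, 1+change(9)=1+3=4, 1+change(1)=1+1=2) = 2
change(15) = min(1+change(14)=1+2=3, 1+change(12)=1+4=5, 1+change(10)=1+2=3, 1+change(2)=1+2=3) = 3
change(16) = min(1+change(15)=1+3=4, 1+change(13)=1+1=2, 1+change(11)=1+3=4, 1+change(3)=1+1=2) = 2
change(17) = min(1+change(16)=1+2=3, 1+change(14)=1+2=3, 1+change(12)=1+4=5, 1+change(4)=1+2=3) = 3
change(18) = min(1+change(17)=1+3=4, 1+change(15)=1+3=4, 1+change(13)=1+1=2, 1+change(5)=1+1=2) = 2
change(19) = min(1+change(18)=1+2=3, 1+change(16)=1+2=3, 1+change(14)=1+2=3, 1+change(6)=1+2=3) = 3
change(20) = min(1+change(19)=1+3=4, 1+change(17)=1+3=4, 1+change(15)=1+3=4, 1+change(7)=1+3=4) = 4
change(21) = min(1+change(20)=1+4=5, 1+change(18)=1+2=3, 1+change(16)=1+2=3, 1+change(8)=1+2=3) = 3
change(22) = min(1+change(21)=1+3=4, 1+change(19)=1+3=4, 1+change(17)=1+3=4, 1+change(9)=1+3=4) = 4
change(23) = min(1+change(22)=1+4=5, 1+change(20)=1+4=5, 1+change(18)=1+2=3, 1+change(10)=1+2=3) = 3
change(24) = min(1+change(23)=1+3=4, 1+change(21)=1+3=4, 1+change(19)=1+3=4, 1+change(11)=1+3=4) = 4
change(25) = min(1+change(24)=1+4=5, 1+change(22)=1+4=5, 1+change(20)=1+4=5, 1+change(12)=1+4=5) = 5
change(26) = min(1+change(25)=1+5=6, 1+change(23)=1+3=4, 1+change(21)=1+3=4, 1+change(13)=1+1=2) = 2
change(27) = min(1+change(26)=1+2=3, 1+change(24)=1+4=5, 1+change(22)=1+4=5, 1+change(14)=1+2=3) = 3
change(28) = min(1+change(27)=1+3=4, 1+change(25)=1+5=6, 1+change(23)=1+3=4, 1+change(15)=1+3=4) = 4
change(29) = min(1+change(28)=1+4=5, 1+change(26)=1+2=3, 1+change(24)=1+4=5, 1+change(16)=1+2=3) = 3
change(30) = min(1+change(29)=1+3=4, 1+change(27)=1+3=4, 1+change(25)=1+5=6, 1+change(17)=1+3=4) = 4
change(31) = min(1+change(30)=1+4=5, 1+change(28)=1+4=5, 1+change(26)=1+2=3, 1+change(18)=1+2=3) = 3
change(32) = min(1+change(31)=1+3=4, 1+change(29)=1+3=4, 1+change(27)=1+3=4, 1+change(19)=1+3=4) = 4
change(33) = min(1+change(32)=1+4=5, 1+change(30)=1+4=5, 1+change(28)=1+4=5, 1+change(20)=1+4=5) = 5

5


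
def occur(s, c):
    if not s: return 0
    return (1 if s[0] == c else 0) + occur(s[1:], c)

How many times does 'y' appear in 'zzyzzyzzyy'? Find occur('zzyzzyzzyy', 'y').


s[0]='z' != 'y' -> 0
s[0]='z' != 'y' -> 0
s[0]='y' == 'y' -> 1
s[0]='z' != 'y' -> 0
s[0]='z' != 'y' -> 0
s[0]='y' == 'y' -> 1
s[0]='z' != 'y' -> 0
s[0]='z' != 'y' -> 0
s[0]='y' == 'y' -> 1
s[0]='y' == 'y' -> 1
Sum: 0 + 0 + 1 + 0 + 0 + 1 + 0 + 0 + 1 + 1 = 4

4


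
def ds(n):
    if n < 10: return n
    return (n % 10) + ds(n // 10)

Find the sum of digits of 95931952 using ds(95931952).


ds(95931952) = 2 + ds(9593195)
ds(9593195) = 5 + ds(959319)
ds(959319) = 9 + ds(95931)
ds(95931) = 1 + ds(9593)
ds(9593) = 3 + ds(959)
ds(959) = 9 + ds(95)
ds(95) = 5 + ds(9)
ds(9) = 9  (base case)
Total: 2 + 5 + 9 + 1 + 3 + 9 + 5 + 9 = 43

43


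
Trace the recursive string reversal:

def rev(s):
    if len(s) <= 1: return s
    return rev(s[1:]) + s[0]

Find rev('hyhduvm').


rev('hyhduvm') = rev('yhduvm') + 'h'
rev('yhduvm') = rev('hduvm') + 'y'
rev('hduvm') = rev('duvm') + 'h'
rev('duvm') = rev('uvm') + 'd'
rev('uvm') = rev('vm') + 'u'
rev('vm') = rev('m') + 'v'
rev('m') = 'm'  (base case)
Concatenating: 'm' + 'v' + 'u' + 'd' + 'h' + 'y' + 'h' = 'mvudhyh'

mvudhyh


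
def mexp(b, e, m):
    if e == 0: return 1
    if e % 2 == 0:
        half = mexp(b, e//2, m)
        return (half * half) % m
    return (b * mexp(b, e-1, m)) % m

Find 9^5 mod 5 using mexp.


mexp(9, 5, 5): e is odd, compute mexp(9, 4, 5)
  mexp(9, 4, 5): e is even, compute mexp(9, 2, 5)
    mexp(9, 2, 5): e is even, compute mexp(9, 1, 5)
      mexp(9, 1, 5): e is odd, compute mexp(9, 0, 5)
        mexp(9, 0, 5) = 1
      (9 * 1) % 5 = 4
    half=4, (4*4) % 5 = 1
  half=1, (1*1) % 5 = 1
(9 * 1) % 5 = 4

4


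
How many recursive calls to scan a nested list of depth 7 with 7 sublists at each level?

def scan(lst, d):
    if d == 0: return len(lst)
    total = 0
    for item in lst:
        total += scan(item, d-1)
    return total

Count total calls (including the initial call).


At depth 0 (root): 1 call
At depth 1: each of 1 parents calls scan on 7 children = 7 calls
At depth 2: each of 7 parents calls scan on 7 children = 49 calls
At depth 3: each of 49 parents calls scan on 7 children = 343 calls
At depth 4: each of 343 parents calls scan on 7 children = 2401 calls
At depth 5: each of 2401 parents calls scan on 7 children = 16807 calls
At depth 6: each of 16807 parents calls scan on 7 children = 117649 calls
At depth 7: each of 117649 parents calls scan on 7 children = 823543 calls
Total: 1 + 7 + 49 + 343 + 2401 + 16807 + 117649 + 823543 = 960800

960800


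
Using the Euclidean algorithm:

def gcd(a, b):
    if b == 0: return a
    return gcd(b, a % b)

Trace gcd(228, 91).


gcd(228, 91) = gcd(91, 46)
gcd(91, 46) = gcd(46, 45)
gcd(46, 45) = gcd(45, 1)
gcd(45, 1) = gcd(1, 0)
gcd(1, 0) = 1  (base case)

1


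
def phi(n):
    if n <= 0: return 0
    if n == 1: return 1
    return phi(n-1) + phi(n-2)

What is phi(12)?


Computing phi(12) bottom-up:
phi(0) = 0
phi(1) = 1
phi(2) = phi(1) + phi(0) = 1 + 0 = 1
phi(3) = phi(2) + phi(1) = 1 + 1 = 2
phi(4) = phi(3) + phi(2) = 2 + 1 = 3
phi(5) = phi(4) + phi(3) = 3 + 2 = 5
phi(6) = phi(5) + phi(4) = 5 + 3 = 8
phi(7) = phi(6) + phi(5) = 8 + 5 = 13
phi(8) = phi(7) + phi(6) = 13 + 8 = 21
phi(9) = phi(8) + phi(7) = 21 + 13 = 34
phi(10) = phi(9) + phi(8) = 34 + 21 = 55
phi(11) = phi(10) + phi(9) = 55 + 34 = 89
phi(12) = phi(11) + phi(10) = 89 + 55 = 144

144


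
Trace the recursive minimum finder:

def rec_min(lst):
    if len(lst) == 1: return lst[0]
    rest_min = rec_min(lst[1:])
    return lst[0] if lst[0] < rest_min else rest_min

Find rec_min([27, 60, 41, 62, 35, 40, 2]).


rec_min([27, 60, 41, 62, 35, 40, 2]): compare 27 with rec_min([60, 41, 62, 35, 40, 2])
rec_min([60, 41, 62, 35, 40, 2]): compare 60 with rec_min([41, 62, 35, 40, 2])
rec_min([41, 62, 35, 40, 2]): compare 41 with rec_min([62, 35, 40, 2])
rec_min([62, 35, 40, 2]): compare 62 with rec_min([35, 40, 2])
rec_min([35, 40, 2]): compare 35 with rec_min([40, 2])
rec_min([40, 2]): compare 40 with rec_min([2])
rec_min([2]) = 2  (base case)
Compare 40 with 2 -> 2
Compare 35 with 2 -> 2
Compare 62 with 2 -> 2
Compare 41 with 2 -> 2
Compare 60 with 2 -> 2
Compare 27 with 2 -> 2

2


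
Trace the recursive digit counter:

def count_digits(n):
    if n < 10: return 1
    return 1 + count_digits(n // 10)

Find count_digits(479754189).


count_digits(479754189) = 1 + count_digits(47975418)
count_digits(47975418) = 1 + count_digits(4797541)
count_digits(4797541) = 1 + count_digits(479754)
count_digits(479754) = 1 + count_digits(47975)
count_digits(47975) = 1 + count_digits(4797)
count_digits(4797) = 1 + count_digits(479)
count_digits(479) = 1 + count_digits(47)
count_digits(47) = 1 + count_digits(4)
count_digits(4) = 1  (base case: 4 < 10)
Unwinding: 1 + 1 + 1 + 1 + 1 + 1 + 1 + 1 + 1 = 9

9


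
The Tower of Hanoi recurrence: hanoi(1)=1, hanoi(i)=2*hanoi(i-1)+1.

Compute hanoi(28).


hanoi(28) = 2 * hanoi(27) + 1
hanoi(27) = 2 * hanoi(26) + 1
hanoi(26) = 2 * hanoi(25) + 1
hanoi(25) = 2 * hanoi(24) + 1
hanoi(24) = 2 * hanoi(23) + 1
hanoi(23) = 2 * hanoi(22) + 1
hanoi(22) = 2 * hanoi(21) + 1
hanoi(21) = 2 * hanoi(20) + 1
hanoi(20) = 2 * hanoi(19) + 1
hanoi(19) = 2 * hanoi(18) + 1
hanoi(18) = 2 * hanoi(17) + 1
hanoi(17) = 2 * hanoi(16) + 1
hanoi(16) = 2 * hanoi(15) + 1
hanoi(15) = 2 * hanoi(14) + 1
hanoi(14) = 2 * hanoi(13) + 1
hanoi(13) = 2 * hanoi(12) + 1
hanoi(12) = 2 * hanoi(11) + 1
hanoi(11) = 2 * hanoi(10) + 1
hanoi(10) = 2 * hanoi(9) + 1
hanoi(9) = 2 * hanoi(8) + 1
hanoi(8) = 2 * hanoi(7) + 1
hanoi(7) = 2 * hanoi(6) + 1
hanoi(6) = 2 * hanoi(5) + 1
hanoi(5) = 2 * hanoi(4) + 1
hanoi(4) = 2 * hanoi(3) + 1
hanoi(3) = 2 * hanoi(2) + 1
hanoi(2) = 2 * hanoi(1) + 1
hanoi(1) = 1  (base case)
hanoi(2) = 2 * 1 + 1 = 3
hanoi(3) = 2 * 3 + 1 = 7
hanoi(4) = 2 * 7 + 1 = 15
hanoi(5) = 2 * 15 + 1 = 31
hanoi(6) = 2 * 31 + 1 = 63
hanoi(7) = 2 * 63 + 1 = 127
hanoi(8) = 2 * 127 + 1 = 255
hanoi(9) = 2 * 255 + 1 = 511
hanoi(10) = 2 * 511 + 1 = 1023
hanoi(11) = 2 * 1023 + 1 = 2047
hanoi(12) = 2 * 2047 + 1 = 4095
hanoi(13) = 2 * 4095 + 1 = 8191
hanoi(14) = 2 * 8191 + 1 = 16383
hanoi(15) = 2 * 16383 + 1 = 32767
hanoi(16) = 2 * 32767 + 1 = 65535
hanoi(17) = 2 * 65535 + 1 = 131071
hanoi(18) = 2 * 131071 + 1 = 262143
hanoi(19) = 2 * 262143 + 1 = 524287
hanoi(20) = 2 * 524287 + 1 = 1048575
hanoi(21) = 2 * 1048575 + 1 = 2097151
hanoi(22) = 2 * 2097151 + 1 = 4194303
hanoi(23) = 2 * 4194303 + 1 = 8388607
hanoi(24) = 2 * 8388607 + 1 = 16777215
hanoi(25) = 2 * 16777215 + 1 = 33554431
hanoi(26) = 2 * 33554431 + 1 = 67108863
hanoi(27) = 2 * 67108863 + 1 = 134217727
hanoi(28) = 2 * 134217727 + 1 = 268435455

268435455


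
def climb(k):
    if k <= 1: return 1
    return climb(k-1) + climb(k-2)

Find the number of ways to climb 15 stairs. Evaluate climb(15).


Building up from base cases:
climb(0) = 1
climb(1) = 1
climb(2) = climb(1) + climb(0) = 1 + 1 = 2
climb(3) = climb(2) + climb(1) = 2 + 1 = 3
climb(4) = climb(3) + climb(2) = 3 + 2 = 5
climb(5) = climb(4) + climb(3) = 5 + 3 = 8
climb(6) = climb(5) + climb(4) = 8 + 5 = 13
climb(7) = climb(6) + climb(5) = 13 + 8 = 21
climb(8) = climb(7) + climb(6) = 21 + 13 = 34
climb(9) = climb(8) + climb(7) = 34 + 21 = 55
climb(10) = climb(9) + climb(8) = 55 + 34 = 89
climb(11) = climb(10) + climb(9) = 89 + 55 = 144
climb(12) = climb(11) + climb(10) = 144 + 89 = 233
climb(13) = climb(12) + climb(11) = 233 + 144 = 377
climb(14) = climb(13) + climb(12) = 377 + 233 = 610
climb(15) = climb(14) + climb(13) = 610 + 377 = 987

987


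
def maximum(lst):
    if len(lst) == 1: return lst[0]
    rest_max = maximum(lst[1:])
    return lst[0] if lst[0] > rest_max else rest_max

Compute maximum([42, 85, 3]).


maximum([42, 85, 3]): compare 42 with maximum([85, 3])
maximum([85, 3]): compare 85 with maximum([3])
maximum([3]) = 3  (base case)
Compare 85 with 3 -> 85
Compare 42 with 85 -> 85

85


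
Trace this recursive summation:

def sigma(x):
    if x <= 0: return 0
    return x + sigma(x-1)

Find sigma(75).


sigma(75)
= 75 + 74 + 73 + 72 + 71 + 70 + 69 + 68 + 67 + 66 + 65 + 64 + 63 + 62 + 61 + 60 + 59 + 58 + 57 + 56 + 55 + 54 + 53 + 52 + 51 + 50 + 49 + 48 + 47 + 46 + 45 + 44 + 43 + 42 + 41 + 40 + 39 + 38 + 37 + 36 + 35 + 34 + 33 + 32 + 31 + 30 + 29 + 28 + 27 + 26 + 25 + 24 + 23 + 22 + 21 + 20 + 19 + 18 + 17 + 16 + 15 + 14 + 13 + 12 + 11 + 10 + 9 + 8 + 7 + 6 + 5 + 4 + 3 + 2 + 1 + sigma(0)
= 75 + 74 + 73 + 72 + 71 + 70 + 69 + 68 + 67 + 66 + 65 + 64 + 63 + 62 + 61 + 60 + 59 + 58 + 57 + 56 + 55 + 54 + 53 + 52 + 51 + 50 + 49 + 48 + 47 + 46 + 45 + 44 + 43 + 42 + 41 + 40 + 39 + 38 + 37 + 36 + 35 + 34 + 33 + 32 + 31 + 30 + 29 + 28 + 27 + 26 + 25 + 24 + 23 + 22 + 21 + 20 + 19 + 18 + 17 + 16 + 15 + 14 + 13 + 12 + 11 + 10 + 9 + 8 + 7 + 6 + 5 + 4 + 3 + 2 + 1 + 0
= 2850

2850


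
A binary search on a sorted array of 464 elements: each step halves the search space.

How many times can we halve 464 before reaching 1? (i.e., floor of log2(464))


464 / 2 = 232
232 / 2 = 116
116 / 2 = 58
58 / 2 = 29
29 / 2 = 14
14 / 2 = 7
7 / 2 = 3
3 / 2 = 1
Reached 1 after 8 halvings

8


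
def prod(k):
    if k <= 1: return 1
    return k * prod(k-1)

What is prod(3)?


prod(3)
= 3 * prod(2)
= 3 * 2 * prod(1)
= 3 * 2 * 1
= 6

6


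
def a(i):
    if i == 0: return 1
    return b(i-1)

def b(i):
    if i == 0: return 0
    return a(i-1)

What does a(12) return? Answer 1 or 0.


a(12) = b(11)
b(11) = a(10)
a(10) = b(9)
b(9) = a(8)
a(8) = b(7)
b(7) = a(6)
a(6) = b(5)
b(5) = a(4)
a(4) = b(3)
b(3) = a(2)
a(2) = b(1)
b(1) = a(0)
a(0) = 1  (base case)
Result: 1

1


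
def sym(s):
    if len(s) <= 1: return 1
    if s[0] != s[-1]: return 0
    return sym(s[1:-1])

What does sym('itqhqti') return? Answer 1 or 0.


sym('itqhqti'): s[0]='i' == s[-1]='i' -> check sym('tqhqt')
sym('tqhqt'): s[0]='t' == s[-1]='t' -> check sym('qhq')
sym('qhq'): s[0]='q' == s[-1]='q' -> check sym('h')
sym('h'): len <= 1 -> return 1  (base case)
Result: 1 (palindrome)

1


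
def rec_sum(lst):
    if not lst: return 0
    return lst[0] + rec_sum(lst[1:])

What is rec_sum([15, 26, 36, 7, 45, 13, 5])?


rec_sum([15, 26, 36, 7, 45, 13, 5]) = 15 + rec_sum([26, 36, 7, 45, 13, 5])
rec_sum([26, 36, 7, 45, 13, 5]) = 26 + rec_sum([36, 7, 45, 13, 5])
rec_sum([36, 7, 45, 13, 5]) = 36 + rec_sum([7, 45, 13, 5])
rec_sum([7, 45, 13, 5]) = 7 + rec_sum([45, 13, 5])
rec_sum([45, 13, 5]) = 45 + rec_sum([13, 5])
rec_sum([13, 5]) = 13 + rec_sum([5])
rec_sum([5]) = 5 + rec_sum([])
rec_sum([]) = 0  (base case)
Total: 15 + 26 + 36 + 7 + 45 + 13 + 5 + 0 = 147

147


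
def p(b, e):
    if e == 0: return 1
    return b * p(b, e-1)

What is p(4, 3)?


p(4, 3)
= 4 * p(4, 2)
= 4 * 4 * p(4, 1)
= 4 * 4 * 4 * p(4, 0)
= 4 * 4 * 4 * 1
= 64

64


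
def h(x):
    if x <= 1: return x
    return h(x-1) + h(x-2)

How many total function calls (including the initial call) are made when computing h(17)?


Let C(n) = total calls for h(n)
C(0) = 1, C(1) = 1
C(2) = 1 + C(1) + C(0) = 1 + 1 + 1 = 3
C(3) = 1 + C(2) + C(1) = 1 + 3 + 1 = 5
C(4) = 1 + C(3) + C(2) = 1 + 5 + 3 = 9
C(5) = 1 + C(4) + C(3) = 1 + 9 + 5 = 15
C(6) = 1 + C(5) + C(4) = 1 + 15 + 9 = 25
C(7) = 1 + C(6) + C(5) = 1 + 25 + 15 = 41
C(8) = 1 + C(7) + C(6) = 1 + 41 + 25 = 67
C(9) = 1 + C(8) + C(7) = 1 + 67 + 41 = 109
C(10) = 1 + C(9) + C(8) = 1 + 109 + 67 = 177
C(11) = 1 + C(10) + C(9) = 1 + 177 + 109 = 287
C(12) = 1 + C(11) + C(10) = 1 + 287 + 177 = 465
C(13) = 1 + C(12) + C(11) = 1 + 465 + 287 = 753
C(14) = 1 + C(13) + C(12) = 1 + 753 + 465 = 1219
C(15) = 1 + C(14) + C(13) = 1 + 1219 + 753 = 1973
C(16) = 1 + C(15) + C(14) = 1 + 1973 + 1219 = 3193
C(17) = 1 + C(16) + C(15) = 1 + 3193 + 1973 = 5167

5167


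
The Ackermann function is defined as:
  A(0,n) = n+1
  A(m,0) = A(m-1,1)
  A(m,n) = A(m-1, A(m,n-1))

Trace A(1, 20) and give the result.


A(1, 20) = A(0, A(1, 19))
  A(1, 19) = A(0, A(1, 18))
    A(1, 18) = A(0, A(1, 17))
      A(1, 17) = A(0, A(1, 16))
        A(1, 16) = A(0, A(1, 15))
          A(1, 15) = A(0, A(1, 14))
          A(1, 14) = A(0, A(1, 13))
          A(1, 13) = A(0, A(1, 12))
          A(1, 12) = A(0, A(1, 11))
          A(1, 11) = A(0, A(1, 10))
          A(1, 10) = A(0, A(1, 9))
          A(1, 9) = A(0, A(1, 8))
          A(1, 8) = A(0, A(1, 7))
          A(1, 7) = A(0, A(1, 6))
          A(1, 6) = A(0, A(1, 5))
          A(1, 5) = A(0, A(1, 4))
          A(1, 4) = A(0, A(1, 3))
          A(1, 3) = A(0, A(1, 2))
          A(1, 2) = A(0, A(1, 1))
          A(1, 1) = A(0, A(1, 0))
          A(1, 0) = A(0, 1)
          A(0, 1) = 2
            = A(0, 2)
          A(0, 2) = 3
            = A(0, 3)
... (trace truncated)
Result: A(1, 20) = 22

22


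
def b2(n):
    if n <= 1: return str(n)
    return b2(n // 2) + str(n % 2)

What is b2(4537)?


b2(4537) = b2(2268) + '1'
b2(2268) = b2(1134) + '0'
b2(1134) = b2(567) + '0'
b2(567) = b2(283) + '1'
b2(283) = b2(141) + '1'
b2(141) = b2(70) + '1'
b2(70) = b2(35) + '0'
b2(35) = b2(17) + '1'
b2(17) = b2(8) + '1'
b2(8) = b2(4) + '0'
b2(4) = b2(2) + '0'
b2(2) = b2(1) + '0'
b2(1) = '1'  (base case)
Concatenating: '1' + '0' + '0' + '0' + '1' + '1' + '0' + '1' + '1' + '1' + '0' + '0' + '1' = '1000110111001'

1000110111001


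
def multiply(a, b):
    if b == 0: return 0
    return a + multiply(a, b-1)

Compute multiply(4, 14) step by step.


multiply(4, 14) = 4 + multiply(4, 13)
multiply(4, 13) = 4 + multiply(4, 12)
multiply(4, 12) = 4 + multiply(4, 11)
multiply(4, 11) = 4 + multiply(4, 10)
multiply(4, 10) = 4 + multiply(4, 9)
multiply(4, 9) = 4 + multiply(4, 8)
multiply(4, 8) = 4 + multiply(4, 7)
multiply(4, 7) = 4 + multiply(4, 6)
multiply(4, 6) = 4 + multiply(4, 5)
multiply(4, 5) = 4 + multiply(4, 4)
multiply(4, 4) = 4 + multiply(4, 3)
multiply(4, 3) = 4 + multiply(4, 2)
multiply(4, 2) = 4 + multiply(4, 1)
multiply(4, 1) = 4 + multiply(4, 0)
multiply(4, 0) = 0  (base case)
Total: 4 + 4 + 4 + 4 + 4 + 4 + 4 + 4 + 4 + 4 + 4 + 4 + 4 + 4 + 0 = 56

56


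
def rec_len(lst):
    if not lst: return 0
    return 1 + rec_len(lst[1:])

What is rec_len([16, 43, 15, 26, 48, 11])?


rec_len([16, 43, 15, 26, 48, 11]) = 1 + rec_len([43, 15, 26, 48, 11])
rec_len([43, 15, 26, 48, 11]) = 1 + rec_len([15, 26, 48, 11])
rec_len([15, 26, 48, 11]) = 1 + rec_len([26, 48, 11])
rec_len([26, 48, 11]) = 1 + rec_len([48, 11])
rec_len([48, 11]) = 1 + rec_len([11])
rec_len([11]) = 1 + rec_len([])
rec_len([]) = 0  (base case)
Unwinding: 1 + 1 + 1 + 1 + 1 + 1 + 0 = 6

6


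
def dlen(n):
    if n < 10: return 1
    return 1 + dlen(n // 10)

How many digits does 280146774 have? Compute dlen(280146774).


dlen(280146774) = 1 + dlen(28014677)
dlen(28014677) = 1 + dlen(2801467)
dlen(2801467) = 1 + dlen(280146)
dlen(280146) = 1 + dlen(28014)
dlen(28014) = 1 + dlen(2801)
dlen(2801) = 1 + dlen(280)
dlen(280) = 1 + dlen(28)
dlen(28) = 1 + dlen(2)
dlen(2) = 1  (base case: 2 < 10)
Unwinding: 1 + 1 + 1 + 1 + 1 + 1 + 1 + 1 + 1 = 9

9
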